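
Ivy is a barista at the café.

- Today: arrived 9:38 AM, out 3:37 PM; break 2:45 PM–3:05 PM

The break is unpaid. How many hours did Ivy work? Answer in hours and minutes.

Today: 9:38 AM–3:37 PM = 5 h 59 min; less 20 min break → 5 h 39 min

5 h 39 min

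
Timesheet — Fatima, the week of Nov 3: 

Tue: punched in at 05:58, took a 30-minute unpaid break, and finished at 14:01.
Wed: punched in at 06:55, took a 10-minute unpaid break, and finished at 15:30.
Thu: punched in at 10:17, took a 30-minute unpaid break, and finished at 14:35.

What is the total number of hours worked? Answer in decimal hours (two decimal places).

19.77 hours

Tue: 05:58–14:01 = 8 h 3 min; less 30 min break → 7 h 33 min
Wed: 06:55–15:30 = 8 h 35 min; less 10 min break → 8 h 25 min
Thu: 10:17–14:35 = 4 h 18 min; less 30 min break → 3 h 48 min
Total: 7 h 33 min + 8 h 25 min + 3 h 48 min = 19 h 46 min.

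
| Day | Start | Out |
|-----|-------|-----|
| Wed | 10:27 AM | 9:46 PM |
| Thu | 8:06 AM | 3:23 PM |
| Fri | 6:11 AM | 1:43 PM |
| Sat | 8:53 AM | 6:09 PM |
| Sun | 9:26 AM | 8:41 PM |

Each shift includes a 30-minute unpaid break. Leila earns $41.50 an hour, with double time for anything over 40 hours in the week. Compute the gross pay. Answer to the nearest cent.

Wed: 10:27 AM–9:46 PM = 11 h 19 min; less 30 min break → 10 h 49 min
Thu: 8:06 AM–3:23 PM = 7 h 17 min; less 30 min break → 6 h 47 min
Fri: 6:11 AM–1:43 PM = 7 h 32 min; less 30 min break → 7 h 2 min
Sat: 8:53 AM–6:09 PM = 9 h 16 min; less 30 min break → 8 h 46 min
Sun: 9:26 AM–8:41 PM = 11 h 15 min; less 30 min break → 10 h 45 min
Total worked: 44 h 9 min = 2649 min.
Regular 40 h 0 min = 2400 min at $41.50/h; overtime 4 h 9 min = 249 min at $83.00/h.
Pay = (2400 × $41.50 + 249 × $83.00) ÷ 60 = $2004.45.

$2004.45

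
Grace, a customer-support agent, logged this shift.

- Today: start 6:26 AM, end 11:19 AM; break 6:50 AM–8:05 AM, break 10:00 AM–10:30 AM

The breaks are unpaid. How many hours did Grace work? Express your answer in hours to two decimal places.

Today: 6:26 AM–11:19 AM = 4 h 53 min; less 105 min break → 3 h 8 min

3.13 hours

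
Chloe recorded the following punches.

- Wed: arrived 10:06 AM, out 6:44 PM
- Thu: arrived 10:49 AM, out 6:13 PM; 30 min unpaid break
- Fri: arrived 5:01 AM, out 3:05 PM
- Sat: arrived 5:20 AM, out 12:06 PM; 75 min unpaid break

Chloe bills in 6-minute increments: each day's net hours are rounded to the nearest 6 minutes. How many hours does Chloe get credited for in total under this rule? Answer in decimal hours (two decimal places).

Wed: 10:06 AM–6:44 PM = 8 h 38 min → rounds to 8 h 36 min
Thu: 10:49 AM–6:13 PM = 7 h 24 min − 30 min = 6 h 54 min → rounds to 6 h 54 min
Fri: 5:01 AM–3:05 PM = 10 h 4 min → rounds to 10 h 6 min
Sat: 5:20 AM–12:06 PM = 6 h 46 min − 75 min = 5 h 31 min → rounds to 5 h 30 min
Total credited: 31 h 6 min.

31.10 hours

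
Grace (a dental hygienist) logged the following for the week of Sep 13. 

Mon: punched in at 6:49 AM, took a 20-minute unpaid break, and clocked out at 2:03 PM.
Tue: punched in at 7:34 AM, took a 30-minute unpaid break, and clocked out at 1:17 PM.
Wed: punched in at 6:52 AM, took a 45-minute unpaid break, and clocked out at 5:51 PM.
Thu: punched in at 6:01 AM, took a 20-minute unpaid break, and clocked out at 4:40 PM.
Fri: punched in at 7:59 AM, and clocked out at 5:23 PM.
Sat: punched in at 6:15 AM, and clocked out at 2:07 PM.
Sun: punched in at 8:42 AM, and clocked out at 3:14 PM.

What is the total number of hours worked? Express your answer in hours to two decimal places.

Mon: 6:49 AM–2:03 PM = 7 h 14 min; less 20 min break → 6 h 54 min
Tue: 7:34 AM–1:17 PM = 5 h 43 min; less 30 min break → 5 h 13 min
Wed: 6:52 AM–5:51 PM = 10 h 59 min; less 45 min break → 10 h 14 min
Thu: 6:01 AM–4:40 PM = 10 h 39 min; less 20 min break → 10 h 19 min
Fri: 7:59 AM–5:23 PM = 9 h 24 min
Sat: 6:15 AM–2:07 PM = 7 h 52 min
Sun: 8:42 AM–3:14 PM = 6 h 32 min
Total: 6 h 54 min + 5 h 13 min + 10 h 14 min + 10 h 19 min + 9 h 24 min + 7 h 52 min + 6 h 32 min = 56 h 28 min.

56.47 hours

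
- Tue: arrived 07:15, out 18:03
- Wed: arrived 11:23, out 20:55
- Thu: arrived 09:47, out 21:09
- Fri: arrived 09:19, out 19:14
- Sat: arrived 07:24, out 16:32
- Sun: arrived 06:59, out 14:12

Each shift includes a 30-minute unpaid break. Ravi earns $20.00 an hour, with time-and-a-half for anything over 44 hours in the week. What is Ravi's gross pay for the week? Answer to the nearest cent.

Tue: 07:15–18:03 = 10 h 48 min; less 30 min break → 10 h 18 min
Wed: 11:23–20:55 = 9 h 32 min; less 30 min break → 9 h 2 min
Thu: 09:47–21:09 = 11 h 22 min; less 30 min break → 10 h 52 min
Fri: 09:19–19:14 = 9 h 55 min; less 30 min break → 9 h 25 min
Sat: 07:24–16:32 = 9 h 8 min; less 30 min break → 8 h 38 min
Sun: 06:59–14:12 = 7 h 13 min; less 30 min break → 6 h 43 min
Total worked: 54 h 58 min = 3298 min.
Regular 44 h 0 min = 2640 min at $20.00/h; overtime 10 h 58 min = 658 min at $30.00/h.
Pay = (2640 × $20.00 + 658 × $30.00) ÷ 60 = $1209.00.

$1209.00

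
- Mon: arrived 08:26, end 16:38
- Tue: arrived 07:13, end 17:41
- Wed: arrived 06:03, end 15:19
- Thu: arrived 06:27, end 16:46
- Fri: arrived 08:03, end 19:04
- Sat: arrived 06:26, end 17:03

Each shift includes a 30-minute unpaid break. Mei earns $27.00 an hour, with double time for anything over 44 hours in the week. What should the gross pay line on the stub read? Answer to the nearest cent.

$1883.70

Mon: 08:26–16:38 = 8 h 12 min; less 30 min break → 7 h 42 min
Tue: 07:13–17:41 = 10 h 28 min; less 30 min break → 9 h 58 min
Wed: 06:03–15:19 = 9 h 16 min; less 30 min break → 8 h 46 min
Thu: 06:27–16:46 = 10 h 19 min; less 30 min break → 9 h 49 min
Fri: 08:03–19:04 = 11 h 1 min; less 30 min break → 10 h 31 min
Sat: 06:26–17:03 = 10 h 37 min; less 30 min break → 10 h 7 min
Total worked: 56 h 53 min = 3413 min.
Regular 44 h 0 min = 2640 min at $27.00/h; overtime 12 h 53 min = 773 min at $54.00/h.
Pay = (2640 × $27.00 + 773 × $54.00) ÷ 60 = $1883.70.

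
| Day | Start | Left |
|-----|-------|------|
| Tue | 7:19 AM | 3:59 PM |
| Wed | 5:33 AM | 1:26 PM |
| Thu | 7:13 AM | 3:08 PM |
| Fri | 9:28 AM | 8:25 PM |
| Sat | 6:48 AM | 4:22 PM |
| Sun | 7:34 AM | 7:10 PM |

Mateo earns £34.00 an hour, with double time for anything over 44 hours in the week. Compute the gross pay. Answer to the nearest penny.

Tue: 7:19 AM–3:59 PM = 8 h 40 min
Wed: 5:33 AM–1:26 PM = 7 h 53 min
Thu: 7:13 AM–3:08 PM = 7 h 55 min
Fri: 9:28 AM–8:25 PM = 10 h 57 min
Sat: 6:48 AM–4:22 PM = 9 h 34 min
Sun: 7:34 AM–7:10 PM = 11 h 36 min
Total worked: 56 h 35 min = 3395 min.
Regular 44 h 0 min = 2640 min at £34.00/h; overtime 12 h 35 min = 755 min at £68.00/h.
Pay = (2640 × £34.00 + 755 × £68.00) ÷ 60 = £2351.67.

£2351.67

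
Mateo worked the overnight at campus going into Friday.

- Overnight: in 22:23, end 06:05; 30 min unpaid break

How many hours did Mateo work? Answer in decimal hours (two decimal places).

7.20 hours

Overnight: 22:23 → midnight = 1 h 37 min; midnight → 06:05 = 6 h 5 min; span 7 h 42 min; less 30 min break → 7 h 12 min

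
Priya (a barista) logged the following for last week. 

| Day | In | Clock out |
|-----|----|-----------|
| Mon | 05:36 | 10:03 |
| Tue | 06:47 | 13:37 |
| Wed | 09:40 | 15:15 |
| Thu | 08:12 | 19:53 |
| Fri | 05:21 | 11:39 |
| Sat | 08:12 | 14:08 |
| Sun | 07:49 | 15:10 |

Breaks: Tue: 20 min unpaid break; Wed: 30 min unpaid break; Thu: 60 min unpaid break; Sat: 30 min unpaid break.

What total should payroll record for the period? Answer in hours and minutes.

Mon: 05:36–10:03 = 4 h 27 min
Tue: 06:47–13:37 = 6 h 50 min; less 20 min break → 6 h 30 min
Wed: 09:40–15:15 = 5 h 35 min; less 30 min break → 5 h 5 min
Thu: 08:12–19:53 = 11 h 41 min; less 60 min break → 10 h 41 min
Fri: 05:21–11:39 = 6 h 18 min
Sat: 08:12–14:08 = 5 h 56 min; less 30 min break → 5 h 26 min
Sun: 07:49–15:10 = 7 h 21 min
Total: 4 h 27 min + 6 h 30 min + 5 h 5 min + 10 h 41 min + 6 h 18 min + 5 h 26 min + 7 h 21 min = 45 h 48 min.

45 h 48 min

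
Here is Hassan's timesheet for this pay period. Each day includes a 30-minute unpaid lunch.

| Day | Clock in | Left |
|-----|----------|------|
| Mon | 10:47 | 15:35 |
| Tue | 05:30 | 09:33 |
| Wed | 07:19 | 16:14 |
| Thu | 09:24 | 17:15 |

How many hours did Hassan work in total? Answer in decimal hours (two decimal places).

23.62 hours

Mon: 10:47–15:35 = 4 h 48 min; less 30 min break → 4 h 18 min
Tue: 05:30–09:33 = 4 h 3 min; less 30 min break → 3 h 33 min
Wed: 07:19–16:14 = 8 h 55 min; less 30 min break → 8 h 25 min
Thu: 09:24–17:15 = 7 h 51 min; less 30 min break → 7 h 21 min
Total: 4 h 18 min + 3 h 33 min + 8 h 25 min + 7 h 21 min = 23 h 37 min.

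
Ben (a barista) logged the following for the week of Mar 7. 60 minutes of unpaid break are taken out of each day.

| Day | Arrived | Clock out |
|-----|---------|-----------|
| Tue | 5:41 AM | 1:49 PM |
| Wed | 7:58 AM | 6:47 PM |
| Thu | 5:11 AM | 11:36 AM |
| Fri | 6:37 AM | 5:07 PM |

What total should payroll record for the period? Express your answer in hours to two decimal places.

Tue: 5:41 AM–1:49 PM = 8 h 8 min; less 60 min break → 7 h 8 min
Wed: 7:58 AM–6:47 PM = 10 h 49 min; less 60 min break → 9 h 49 min
Thu: 5:11 AM–11:36 AM = 6 h 25 min; less 60 min break → 5 h 25 min
Fri: 6:37 AM–5:07 PM = 10 h 30 min; less 60 min break → 9 h 30 min
Total: 7 h 8 min + 9 h 49 min + 5 h 25 min + 9 h 30 min = 31 h 52 min.

31.87 hours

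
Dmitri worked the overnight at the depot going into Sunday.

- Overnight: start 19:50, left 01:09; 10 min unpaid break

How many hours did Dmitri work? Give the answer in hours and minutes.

Overnight: 19:50 → midnight = 4 h 10 min; midnight → 01:09 = 1 h 9 min; span 5 h 19 min; less 10 min break → 5 h 9 min

5 h 9 min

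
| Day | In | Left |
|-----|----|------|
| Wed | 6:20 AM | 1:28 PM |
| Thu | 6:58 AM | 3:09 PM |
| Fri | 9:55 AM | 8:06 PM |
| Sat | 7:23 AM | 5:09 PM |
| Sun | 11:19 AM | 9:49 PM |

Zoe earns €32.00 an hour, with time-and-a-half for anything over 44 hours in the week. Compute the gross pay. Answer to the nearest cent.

Wed: 6:20 AM–1:28 PM = 7 h 8 min
Thu: 6:58 AM–3:09 PM = 8 h 11 min
Fri: 9:55 AM–8:06 PM = 10 h 11 min
Sat: 7:23 AM–5:09 PM = 9 h 46 min
Sun: 11:19 AM–9:49 PM = 10 h 30 min
Total worked: 45 h 46 min = 2746 min.
Regular 44 h 0 min = 2640 min at €32.00/h; overtime 1 h 46 min = 106 min at €48.00/h.
Pay = (2640 × €32.00 + 106 × €48.00) ÷ 60 = €1492.80.

€1492.80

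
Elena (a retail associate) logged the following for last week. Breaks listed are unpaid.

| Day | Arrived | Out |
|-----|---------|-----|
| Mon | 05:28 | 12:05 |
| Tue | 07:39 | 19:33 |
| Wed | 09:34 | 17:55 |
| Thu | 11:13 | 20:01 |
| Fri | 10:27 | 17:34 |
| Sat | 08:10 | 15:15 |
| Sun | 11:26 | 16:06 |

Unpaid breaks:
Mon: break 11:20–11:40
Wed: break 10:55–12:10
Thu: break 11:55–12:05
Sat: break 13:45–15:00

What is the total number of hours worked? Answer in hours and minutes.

Mon: 05:28–12:05 = 6 h 37 min; less 20 min break → 6 h 17 min
Tue: 07:39–19:33 = 11 h 54 min
Wed: 09:34–17:55 = 8 h 21 min; less 75 min break → 7 h 6 min
Thu: 11:13–20:01 = 8 h 48 min; less 10 min break → 8 h 38 min
Fri: 10:27–17:34 = 7 h 7 min
Sat: 08:10–15:15 = 7 h 5 min; less 75 min break → 5 h 50 min
Sun: 11:26–16:06 = 4 h 40 min
Total: 6 h 17 min + 11 h 54 min + 7 h 6 min + 8 h 38 min + 7 h 7 min + 5 h 50 min + 4 h 40 min = 51 h 32 min.

51 h 32 min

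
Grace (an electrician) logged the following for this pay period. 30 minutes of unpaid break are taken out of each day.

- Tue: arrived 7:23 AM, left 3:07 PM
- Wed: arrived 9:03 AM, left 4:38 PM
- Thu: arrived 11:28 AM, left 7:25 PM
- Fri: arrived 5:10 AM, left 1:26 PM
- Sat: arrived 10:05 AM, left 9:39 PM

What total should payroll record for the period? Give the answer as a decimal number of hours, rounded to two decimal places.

Tue: 7:23 AM–3:07 PM = 7 h 44 min; less 30 min break → 7 h 14 min
Wed: 9:03 AM–4:38 PM = 7 h 35 min; less 30 min break → 7 h 5 min
Thu: 11:28 AM–7:25 PM = 7 h 57 min; less 30 min break → 7 h 27 min
Fri: 5:10 AM–1:26 PM = 8 h 16 min; less 30 min break → 7 h 46 min
Sat: 10:05 AM–9:39 PM = 11 h 34 min; less 30 min break → 11 h 4 min
Total: 7 h 14 min + 7 h 5 min + 7 h 27 min + 7 h 46 min + 11 h 4 min = 40 h 36 min.

40.60 hours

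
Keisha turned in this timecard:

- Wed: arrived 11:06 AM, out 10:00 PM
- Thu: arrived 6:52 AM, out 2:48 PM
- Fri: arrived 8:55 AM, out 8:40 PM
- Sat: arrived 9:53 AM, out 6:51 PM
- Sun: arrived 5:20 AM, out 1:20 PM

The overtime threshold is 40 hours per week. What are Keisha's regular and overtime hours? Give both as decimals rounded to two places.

Wed: 11:06 AM–10:00 PM = 10 h 54 min
Thu: 6:52 AM–2:48 PM = 7 h 56 min
Fri: 8:55 AM–8:40 PM = 11 h 45 min
Sat: 9:53 AM–6:51 PM = 8 h 58 min
Sun: 5:20 AM–1:20 PM = 8 h 0 min
Total worked: 47 h 33 min = 47.55 h.
Threshold 40 h → overtime 7 h 33 min, regular 40 h 0 min.

Regular 40.00 hours, overtime 7.55 hours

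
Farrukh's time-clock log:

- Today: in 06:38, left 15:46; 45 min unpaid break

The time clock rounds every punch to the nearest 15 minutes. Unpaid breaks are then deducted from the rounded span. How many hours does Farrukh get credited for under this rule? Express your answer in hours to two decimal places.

8.25 hours

Today: in 06:38→06:45, out 15:46→15:45; 9 h 0 min − 45 min = 8 h 15 min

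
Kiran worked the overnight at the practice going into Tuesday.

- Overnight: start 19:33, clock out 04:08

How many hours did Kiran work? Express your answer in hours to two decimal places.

8.58 hours

Overnight: 19:33 → midnight = 4 h 27 min; midnight → 04:08 = 4 h 8 min; span 8 h 35 min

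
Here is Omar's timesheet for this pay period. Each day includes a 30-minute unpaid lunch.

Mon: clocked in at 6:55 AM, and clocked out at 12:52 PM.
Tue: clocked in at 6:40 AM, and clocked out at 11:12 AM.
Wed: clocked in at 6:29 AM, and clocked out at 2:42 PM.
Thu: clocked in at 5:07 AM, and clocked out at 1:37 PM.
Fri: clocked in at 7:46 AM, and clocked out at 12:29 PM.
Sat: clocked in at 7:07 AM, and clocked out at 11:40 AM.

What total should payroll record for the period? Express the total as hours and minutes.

Mon: 6:55 AM–12:52 PM = 5 h 57 min; less 30 min break → 5 h 27 min
Tue: 6:40 AM–11:12 AM = 4 h 32 min; less 30 min break → 4 h 2 min
Wed: 6:29 AM–2:42 PM = 8 h 13 min; less 30 min break → 7 h 43 min
Thu: 5:07 AM–1:37 PM = 8 h 30 min; less 30 min break → 8 h 0 min
Fri: 7:46 AM–12:29 PM = 4 h 43 min; less 30 min break → 4 h 13 min
Sat: 7:07 AM–11:40 AM = 4 h 33 min; less 30 min break → 4 h 3 min
Total: 5 h 27 min + 4 h 2 min + 7 h 43 min + 8 h 0 min + 4 h 13 min + 4 h 3 min = 33 h 28 min.

33 h 28 min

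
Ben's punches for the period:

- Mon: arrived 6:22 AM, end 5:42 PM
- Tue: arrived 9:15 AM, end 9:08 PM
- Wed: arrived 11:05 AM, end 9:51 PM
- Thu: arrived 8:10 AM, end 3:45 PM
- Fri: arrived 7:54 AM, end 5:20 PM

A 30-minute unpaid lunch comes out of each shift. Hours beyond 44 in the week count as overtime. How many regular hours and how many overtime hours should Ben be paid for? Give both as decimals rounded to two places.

Regular 44.00 hours, overtime 4.50 hours

Mon: 6:22 AM–5:42 PM = 11 h 20 min; less 30 min break → 10 h 50 min
Tue: 9:15 AM–9:08 PM = 11 h 53 min; less 30 min break → 11 h 23 min
Wed: 11:05 AM–9:51 PM = 10 h 46 min; less 30 min break → 10 h 16 min
Thu: 8:10 AM–3:45 PM = 7 h 35 min; less 30 min break → 7 h 5 min
Fri: 7:54 AM–5:20 PM = 9 h 26 min; less 30 min break → 8 h 56 min
Total worked: 48 h 30 min = 48.50 h.
Threshold 44 h → overtime 4 h 30 min, regular 44 h 0 min.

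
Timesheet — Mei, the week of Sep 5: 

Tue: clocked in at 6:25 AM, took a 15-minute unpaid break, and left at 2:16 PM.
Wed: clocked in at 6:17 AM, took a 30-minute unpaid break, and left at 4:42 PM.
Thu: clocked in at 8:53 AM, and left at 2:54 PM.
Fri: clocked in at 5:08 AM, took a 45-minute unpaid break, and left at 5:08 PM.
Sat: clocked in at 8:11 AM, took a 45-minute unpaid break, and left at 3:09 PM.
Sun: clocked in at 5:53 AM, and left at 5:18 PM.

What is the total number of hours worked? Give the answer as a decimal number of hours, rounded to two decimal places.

52.42 hours

Tue: 6:25 AM–2:16 PM = 7 h 51 min; less 15 min break → 7 h 36 min
Wed: 6:17 AM–4:42 PM = 10 h 25 min; less 30 min break → 9 h 55 min
Thu: 8:53 AM–2:54 PM = 6 h 1 min
Fri: 5:08 AM–5:08 PM = 12 h 0 min; less 45 min break → 11 h 15 min
Sat: 8:11 AM–3:09 PM = 6 h 58 min; less 45 min break → 6 h 13 min
Sun: 5:53 AM–5:18 PM = 11 h 25 min
Total: 7 h 36 min + 9 h 55 min + 6 h 1 min + 11 h 15 min + 6 h 13 min + 11 h 25 min = 52 h 25 min.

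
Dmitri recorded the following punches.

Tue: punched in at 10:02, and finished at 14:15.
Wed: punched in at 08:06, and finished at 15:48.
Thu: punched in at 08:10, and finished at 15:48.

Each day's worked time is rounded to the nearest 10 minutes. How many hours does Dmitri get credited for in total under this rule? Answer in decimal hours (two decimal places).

19.50 hours

Tue: 10:02–14:15 = 4 h 13 min → rounds to 4 h 10 min
Wed: 08:06–15:48 = 7 h 42 min → rounds to 7 h 40 min
Thu: 08:10–15:48 = 7 h 38 min → rounds to 7 h 40 min
Total credited: 19 h 30 min.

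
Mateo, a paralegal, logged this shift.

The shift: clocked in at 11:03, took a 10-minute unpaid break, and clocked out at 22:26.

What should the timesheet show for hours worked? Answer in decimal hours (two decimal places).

11.22 hours

The shift: 11:03–22:26 = 11 h 23 min; less 10 min break → 11 h 13 min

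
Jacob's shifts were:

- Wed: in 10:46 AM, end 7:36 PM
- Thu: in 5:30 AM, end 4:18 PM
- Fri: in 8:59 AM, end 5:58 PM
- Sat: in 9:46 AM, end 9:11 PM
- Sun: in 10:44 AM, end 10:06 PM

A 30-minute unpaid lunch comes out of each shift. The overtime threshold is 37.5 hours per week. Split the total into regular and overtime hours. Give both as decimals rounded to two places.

Wed: 10:46 AM–7:36 PM = 8 h 50 min; less 30 min break → 8 h 20 min
Thu: 5:30 AM–4:18 PM = 10 h 48 min; less 30 min break → 10 h 18 min
Fri: 8:59 AM–5:58 PM = 8 h 59 min; less 30 min break → 8 h 29 min
Sat: 9:46 AM–9:11 PM = 11 h 25 min; less 30 min break → 10 h 55 min
Sun: 10:44 AM–10:06 PM = 11 h 22 min; less 30 min break → 10 h 52 min
Total worked: 48 h 54 min = 48.90 h.
Threshold 37.5 h → overtime 11 h 24 min, regular 37 h 30 min.

Regular 37.50 hours, overtime 11.40 hours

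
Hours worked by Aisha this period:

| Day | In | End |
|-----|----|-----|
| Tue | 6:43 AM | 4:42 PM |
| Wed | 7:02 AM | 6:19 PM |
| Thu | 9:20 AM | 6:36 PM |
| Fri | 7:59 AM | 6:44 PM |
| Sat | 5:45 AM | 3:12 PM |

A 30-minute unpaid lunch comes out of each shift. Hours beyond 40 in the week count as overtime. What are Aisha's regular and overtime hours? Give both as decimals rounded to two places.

Regular 40.00 hours, overtime 8.23 hours

Tue: 6:43 AM–4:42 PM = 9 h 59 min; less 30 min break → 9 h 29 min
Wed: 7:02 AM–6:19 PM = 11 h 17 min; less 30 min break → 10 h 47 min
Thu: 9:20 AM–6:36 PM = 9 h 16 min; less 30 min break → 8 h 46 min
Fri: 7:59 AM–6:44 PM = 10 h 45 min; less 30 min break → 10 h 15 min
Sat: 5:45 AM–3:12 PM = 9 h 27 min; less 30 min break → 8 h 57 min
Total worked: 48 h 14 min = 48.23 h.
Threshold 40 h → overtime 8 h 14 min, regular 40 h 0 min.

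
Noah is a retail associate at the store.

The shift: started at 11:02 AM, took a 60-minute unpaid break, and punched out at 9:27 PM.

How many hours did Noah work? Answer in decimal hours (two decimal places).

9.42 hours

The shift: 11:02 AM–9:27 PM = 10 h 25 min; less 60 min break → 9 h 25 min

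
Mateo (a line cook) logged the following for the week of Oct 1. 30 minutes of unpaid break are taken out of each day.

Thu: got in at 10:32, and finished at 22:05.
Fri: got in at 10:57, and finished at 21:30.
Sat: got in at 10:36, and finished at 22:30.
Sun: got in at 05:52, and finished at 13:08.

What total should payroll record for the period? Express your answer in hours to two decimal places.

39.27 hours

Thu: 10:32–22:05 = 11 h 33 min; less 30 min break → 11 h 3 min
Fri: 10:57–21:30 = 10 h 33 min; less 30 min break → 10 h 3 min
Sat: 10:36–22:30 = 11 h 54 min; less 30 min break → 11 h 24 min
Sun: 05:52–13:08 = 7 h 16 min; less 30 min break → 6 h 46 min
Total: 11 h 3 min + 10 h 3 min + 11 h 24 min + 6 h 46 min = 39 h 16 min.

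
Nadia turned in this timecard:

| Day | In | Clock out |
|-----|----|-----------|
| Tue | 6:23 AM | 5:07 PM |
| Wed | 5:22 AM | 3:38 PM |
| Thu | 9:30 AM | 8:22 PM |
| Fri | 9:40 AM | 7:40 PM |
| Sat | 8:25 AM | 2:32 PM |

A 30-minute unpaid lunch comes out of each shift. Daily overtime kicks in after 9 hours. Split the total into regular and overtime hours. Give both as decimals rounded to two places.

Tue: 6:23 AM–5:07 PM = 10 h 44 min; less 30 min break → 10 h 14 min
Wed: 5:22 AM–3:38 PM = 10 h 16 min; less 30 min break → 9 h 46 min
Thu: 9:30 AM–8:22 PM = 10 h 52 min; less 30 min break → 10 h 22 min
Fri: 9:40 AM–7:40 PM = 10 h 0 min; less 30 min break → 9 h 30 min
Sat: 8:25 AM–2:32 PM = 6 h 7 min; less 30 min break → 5 h 37 min
Tue reg 9 h 0 min / OT 1 h 14 min; Wed reg 9 h 0 min / OT 0 h 46 min; Thu reg 9 h 0 min / OT 1 h 22 min; Fri reg 9 h 0 min / OT 0 h 30 min; Sat reg 5 h 37 min / OT 0 h 0 min.
Totals: regular 41 h 37 min, overtime 3 h 52 min.

Regular 41.62 hours, overtime 3.87 hours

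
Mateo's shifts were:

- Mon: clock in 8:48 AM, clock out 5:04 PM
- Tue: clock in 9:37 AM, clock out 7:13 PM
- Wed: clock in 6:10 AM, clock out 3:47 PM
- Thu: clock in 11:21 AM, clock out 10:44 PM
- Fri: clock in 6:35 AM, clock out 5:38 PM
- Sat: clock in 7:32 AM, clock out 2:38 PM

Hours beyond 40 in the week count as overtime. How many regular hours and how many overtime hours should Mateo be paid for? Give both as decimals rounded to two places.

Regular 40.00 hours, overtime 17.02 hours

Mon: 8:48 AM–5:04 PM = 8 h 16 min
Tue: 9:37 AM–7:13 PM = 9 h 36 min
Wed: 6:10 AM–3:47 PM = 9 h 37 min
Thu: 11:21 AM–10:44 PM = 11 h 23 min
Fri: 6:35 AM–5:38 PM = 11 h 3 min
Sat: 7:32 AM–2:38 PM = 7 h 6 min
Total worked: 57 h 1 min = 57.02 h.
Threshold 40 h → overtime 17 h 1 min, regular 40 h 0 min.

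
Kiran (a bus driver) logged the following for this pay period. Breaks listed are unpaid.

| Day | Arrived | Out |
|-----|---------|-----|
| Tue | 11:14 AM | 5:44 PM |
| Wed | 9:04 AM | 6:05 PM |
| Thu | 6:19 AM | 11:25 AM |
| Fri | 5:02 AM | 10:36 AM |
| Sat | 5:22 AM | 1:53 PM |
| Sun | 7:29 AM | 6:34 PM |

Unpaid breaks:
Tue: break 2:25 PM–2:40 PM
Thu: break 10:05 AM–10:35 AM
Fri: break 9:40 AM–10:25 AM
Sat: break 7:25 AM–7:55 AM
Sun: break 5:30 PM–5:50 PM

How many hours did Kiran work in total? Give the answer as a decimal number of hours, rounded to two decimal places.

43.45 hours

Tue: 11:14 AM–5:44 PM = 6 h 30 min; less 15 min break → 6 h 15 min
Wed: 9:04 AM–6:05 PM = 9 h 1 min
Thu: 6:19 AM–11:25 AM = 5 h 6 min; less 30 min break → 4 h 36 min
Fri: 5:02 AM–10:36 AM = 5 h 34 min; less 45 min break → 4 h 49 min
Sat: 5:22 AM–1:53 PM = 8 h 31 min; less 30 min break → 8 h 1 min
Sun: 7:29 AM–6:34 PM = 11 h 5 min; less 20 min break → 10 h 45 min
Total: 6 h 15 min + 9 h 1 min + 4 h 36 min + 4 h 49 min + 8 h 1 min + 10 h 45 min = 43 h 27 min.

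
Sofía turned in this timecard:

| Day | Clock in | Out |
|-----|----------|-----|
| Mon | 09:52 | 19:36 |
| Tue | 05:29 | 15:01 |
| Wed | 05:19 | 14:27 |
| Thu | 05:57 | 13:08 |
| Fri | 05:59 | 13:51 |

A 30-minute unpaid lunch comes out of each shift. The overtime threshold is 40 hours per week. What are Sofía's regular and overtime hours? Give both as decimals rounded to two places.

Regular 40.00 hours, overtime 0.95 hours

Mon: 09:52–19:36 = 9 h 44 min; less 30 min break → 9 h 14 min
Tue: 05:29–15:01 = 9 h 32 min; less 30 min break → 9 h 2 min
Wed: 05:19–14:27 = 9 h 8 min; less 30 min break → 8 h 38 min
Thu: 05:57–13:08 = 7 h 11 min; less 30 min break → 6 h 41 min
Fri: 05:59–13:51 = 7 h 52 min; less 30 min break → 7 h 22 min
Total worked: 40 h 57 min = 40.95 h.
Threshold 40 h → overtime 0 h 57 min, regular 40 h 0 min.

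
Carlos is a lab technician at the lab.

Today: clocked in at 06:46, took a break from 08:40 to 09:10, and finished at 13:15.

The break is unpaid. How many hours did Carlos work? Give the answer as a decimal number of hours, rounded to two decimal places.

Today: 06:46–13:15 = 6 h 29 min; less 30 min break → 5 h 59 min

5.98 hours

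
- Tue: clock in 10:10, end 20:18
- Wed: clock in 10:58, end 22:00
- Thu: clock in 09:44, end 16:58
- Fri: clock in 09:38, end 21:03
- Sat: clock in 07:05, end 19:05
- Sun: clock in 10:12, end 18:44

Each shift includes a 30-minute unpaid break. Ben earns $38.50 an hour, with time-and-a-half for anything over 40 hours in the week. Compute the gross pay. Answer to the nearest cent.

$2541.96

Tue: 10:10–20:18 = 10 h 8 min; less 30 min break → 9 h 38 min
Wed: 10:58–22:00 = 11 h 2 min; less 30 min break → 10 h 32 min
Thu: 09:44–16:58 = 7 h 14 min; less 30 min break → 6 h 44 min
Fri: 09:38–21:03 = 11 h 25 min; less 30 min break → 10 h 55 min
Sat: 07:05–19:05 = 12 h 0 min; less 30 min break → 11 h 30 min
Sun: 10:12–18:44 = 8 h 32 min; less 30 min break → 8 h 2 min
Total worked: 57 h 21 min = 3441 min.
Regular 40 h 0 min = 2400 min at $38.50/h; overtime 17 h 21 min = 1041 min at $57.75/h.
Pay = (2400 × $38.50 + 1041 × $57.75) ÷ 60 = $2541.96.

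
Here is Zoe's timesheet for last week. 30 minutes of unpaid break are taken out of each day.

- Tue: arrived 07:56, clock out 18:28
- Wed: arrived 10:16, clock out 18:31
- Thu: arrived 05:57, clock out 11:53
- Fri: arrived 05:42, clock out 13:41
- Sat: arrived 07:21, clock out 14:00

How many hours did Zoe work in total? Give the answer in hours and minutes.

Tue: 07:56–18:28 = 10 h 32 min; less 30 min break → 10 h 2 min
Wed: 10:16–18:31 = 8 h 15 min; less 30 min break → 7 h 45 min
Thu: 05:57–11:53 = 5 h 56 min; less 30 min break → 5 h 26 min
Fri: 05:42–13:41 = 7 h 59 min; less 30 min break → 7 h 29 min
Sat: 07:21–14:00 = 6 h 39 min; less 30 min break → 6 h 9 min
Total: 10 h 2 min + 7 h 45 min + 5 h 26 min + 7 h 29 min + 6 h 9 min = 36 h 51 min.

36 h 51 min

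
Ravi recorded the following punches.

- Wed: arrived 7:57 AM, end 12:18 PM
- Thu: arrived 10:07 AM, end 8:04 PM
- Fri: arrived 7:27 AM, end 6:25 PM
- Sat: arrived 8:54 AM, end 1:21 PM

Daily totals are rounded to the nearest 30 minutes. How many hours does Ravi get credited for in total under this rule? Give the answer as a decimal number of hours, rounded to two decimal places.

30.00 hours

Wed: 7:57 AM–12:18 PM = 4 h 21 min → rounds to 4 h 30 min
Thu: 10:07 AM–8:04 PM = 9 h 57 min → rounds to 10 h 0 min
Fri: 7:27 AM–6:25 PM = 10 h 58 min → rounds to 11 h 0 min
Sat: 8:54 AM–1:21 PM = 4 h 27 min → rounds to 4 h 30 min
Total credited: 30 h 0 min.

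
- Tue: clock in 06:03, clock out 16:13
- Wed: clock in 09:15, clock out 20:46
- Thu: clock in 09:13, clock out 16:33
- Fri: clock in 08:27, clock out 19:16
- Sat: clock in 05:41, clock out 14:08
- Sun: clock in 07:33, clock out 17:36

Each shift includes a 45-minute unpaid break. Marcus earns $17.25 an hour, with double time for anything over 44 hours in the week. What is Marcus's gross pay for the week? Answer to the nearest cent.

$1098.25

Tue: 06:03–16:13 = 10 h 10 min; less 45 min break → 9 h 25 min
Wed: 09:15–20:46 = 11 h 31 min; less 45 min break → 10 h 46 min
Thu: 09:13–16:33 = 7 h 20 min; less 45 min break → 6 h 35 min
Fri: 08:27–19:16 = 10 h 49 min; less 45 min break → 10 h 4 min
Sat: 05:41–14:08 = 8 h 27 min; less 45 min break → 7 h 42 min
Sun: 07:33–17:36 = 10 h 3 min; less 45 min break → 9 h 18 min
Total worked: 53 h 50 min = 3230 min.
Regular 44 h 0 min = 2640 min at $17.25/h; overtime 9 h 50 min = 590 min at $34.50/h.
Pay = (2640 × $17.25 + 590 × $34.50) ÷ 60 = $1098.25.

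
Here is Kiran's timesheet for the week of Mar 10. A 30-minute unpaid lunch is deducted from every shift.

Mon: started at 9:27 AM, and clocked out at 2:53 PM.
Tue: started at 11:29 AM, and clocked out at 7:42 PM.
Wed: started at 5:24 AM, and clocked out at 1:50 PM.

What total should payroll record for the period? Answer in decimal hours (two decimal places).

20.58 hours

Mon: 9:27 AM–2:53 PM = 5 h 26 min; less 30 min break → 4 h 56 min
Tue: 11:29 AM–7:42 PM = 8 h 13 min; less 30 min break → 7 h 43 min
Wed: 5:24 AM–1:50 PM = 8 h 26 min; less 30 min break → 7 h 56 min
Total: 4 h 56 min + 7 h 43 min + 7 h 56 min = 20 h 35 min.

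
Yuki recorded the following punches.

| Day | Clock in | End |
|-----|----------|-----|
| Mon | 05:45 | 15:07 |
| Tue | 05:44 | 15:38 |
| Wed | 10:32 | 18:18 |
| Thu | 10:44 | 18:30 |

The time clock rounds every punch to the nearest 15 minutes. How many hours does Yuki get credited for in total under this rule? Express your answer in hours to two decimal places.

Mon: in 05:45→05:45, out 15:07→15:00; 9 h 15 min
Tue: in 05:44→05:45, out 15:38→15:45; 10 h 0 min
Wed: in 10:32→10:30, out 18:18→18:15; 7 h 45 min
Thu: in 10:44→10:45, out 18:30→18:30; 7 h 45 min
Total credited: 34 h 45 min.

34.75 hours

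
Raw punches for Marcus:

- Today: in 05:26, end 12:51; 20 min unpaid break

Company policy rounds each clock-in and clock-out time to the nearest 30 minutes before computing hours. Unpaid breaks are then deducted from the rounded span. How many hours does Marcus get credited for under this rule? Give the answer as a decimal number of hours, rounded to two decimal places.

7.17 hours

Today: in 05:26→05:30, out 12:51→13:00; 7 h 30 min − 20 min = 7 h 10 min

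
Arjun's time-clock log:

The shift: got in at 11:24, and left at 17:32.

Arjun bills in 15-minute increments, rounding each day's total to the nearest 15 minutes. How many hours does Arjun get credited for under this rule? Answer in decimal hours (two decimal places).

The shift: 11:24–17:32 = 6 h 8 min → rounds to 6 h 15 min

6.25 hours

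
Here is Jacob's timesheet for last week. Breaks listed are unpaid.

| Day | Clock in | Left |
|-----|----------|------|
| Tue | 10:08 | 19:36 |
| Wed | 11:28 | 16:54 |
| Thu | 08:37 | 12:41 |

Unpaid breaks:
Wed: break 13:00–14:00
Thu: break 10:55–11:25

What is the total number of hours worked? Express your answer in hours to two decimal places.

Tue: 10:08–19:36 = 9 h 28 min
Wed: 11:28–16:54 = 5 h 26 min; less 60 min break → 4 h 26 min
Thu: 08:37–12:41 = 4 h 4 min; less 30 min break → 3 h 34 min
Total: 9 h 28 min + 4 h 26 min + 3 h 34 min = 17 h 28 min.

17.47 hours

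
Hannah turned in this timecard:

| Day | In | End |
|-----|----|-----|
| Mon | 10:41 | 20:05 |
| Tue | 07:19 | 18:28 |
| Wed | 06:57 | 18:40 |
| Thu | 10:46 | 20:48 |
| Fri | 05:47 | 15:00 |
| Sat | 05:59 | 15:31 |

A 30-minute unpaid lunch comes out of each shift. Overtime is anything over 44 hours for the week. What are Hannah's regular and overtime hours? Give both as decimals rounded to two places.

Mon: 10:41–20:05 = 9 h 24 min; less 30 min break → 8 h 54 min
Tue: 07:19–18:28 = 11 h 9 min; less 30 min break → 10 h 39 min
Wed: 06:57–18:40 = 11 h 43 min; less 30 min break → 11 h 13 min
Thu: 10:46–20:48 = 10 h 2 min; less 30 min break → 9 h 32 min
Fri: 05:47–15:00 = 9 h 13 min; less 30 min break → 8 h 43 min
Sat: 05:59–15:31 = 9 h 32 min; less 30 min break → 9 h 2 min
Total worked: 58 h 3 min = 58.05 h.
Threshold 44 h → overtime 14 h 3 min, regular 44 h 0 min.

Regular 44.00 hours, overtime 14.05 hours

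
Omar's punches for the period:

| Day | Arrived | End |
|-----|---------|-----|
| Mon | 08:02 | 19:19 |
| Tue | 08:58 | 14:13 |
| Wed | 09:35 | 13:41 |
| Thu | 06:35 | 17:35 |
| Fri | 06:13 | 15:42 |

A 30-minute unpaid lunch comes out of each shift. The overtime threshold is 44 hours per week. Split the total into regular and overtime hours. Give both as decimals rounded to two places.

Regular 38.62 hours, overtime 0.00 hours

Mon: 08:02–19:19 = 11 h 17 min; less 30 min break → 10 h 47 min
Tue: 08:58–14:13 = 5 h 15 min; less 30 min break → 4 h 45 min
Wed: 09:35–13:41 = 4 h 6 min; less 30 min break → 3 h 36 min
Thu: 06:35–17:35 = 11 h 0 min; less 30 min break → 10 h 30 min
Fri: 06:13–15:42 = 9 h 29 min; less 30 min break → 8 h 59 min
Total worked: 38 h 37 min = 38.62 h.
Threshold 44 h → overtime 0 h 0 min, regular 38 h 37 min.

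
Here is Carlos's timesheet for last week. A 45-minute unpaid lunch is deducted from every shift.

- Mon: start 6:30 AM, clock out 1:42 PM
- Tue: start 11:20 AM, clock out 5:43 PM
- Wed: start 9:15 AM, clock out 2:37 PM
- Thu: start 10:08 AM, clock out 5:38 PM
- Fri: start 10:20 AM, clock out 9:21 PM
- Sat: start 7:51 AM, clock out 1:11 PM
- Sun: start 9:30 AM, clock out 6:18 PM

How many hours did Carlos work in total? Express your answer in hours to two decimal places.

Mon: 6:30 AM–1:42 PM = 7 h 12 min; less 45 min break → 6 h 27 min
Tue: 11:20 AM–5:43 PM = 6 h 23 min; less 45 min break → 5 h 38 min
Wed: 9:15 AM–2:37 PM = 5 h 22 min; less 45 min break → 4 h 37 min
Thu: 10:08 AM–5:38 PM = 7 h 30 min; less 45 min break → 6 h 45 min
Fri: 10:20 AM–9:21 PM = 11 h 1 min; less 45 min break → 10 h 16 min
Sat: 7:51 AM–1:11 PM = 5 h 20 min; less 45 min break → 4 h 35 min
Sun: 9:30 AM–6:18 PM = 8 h 48 min; less 45 min break → 8 h 3 min
Total: 6 h 27 min + 5 h 38 min + 4 h 37 min + 6 h 45 min + 10 h 16 min + 4 h 35 min + 8 h 3 min = 46 h 21 min.

46.35 hours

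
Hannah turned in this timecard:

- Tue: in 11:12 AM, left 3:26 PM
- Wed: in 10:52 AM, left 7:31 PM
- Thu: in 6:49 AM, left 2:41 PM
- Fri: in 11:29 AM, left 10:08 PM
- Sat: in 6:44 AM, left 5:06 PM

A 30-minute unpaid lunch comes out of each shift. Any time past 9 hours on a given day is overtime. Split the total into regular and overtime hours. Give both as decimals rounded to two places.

Regular 37.25 hours, overtime 2.02 hours

Tue: 11:12 AM–3:26 PM = 4 h 14 min; less 30 min break → 3 h 44 min
Wed: 10:52 AM–7:31 PM = 8 h 39 min; less 30 min break → 8 h 9 min
Thu: 6:49 AM–2:41 PM = 7 h 52 min; less 30 min break → 7 h 22 min
Fri: 11:29 AM–10:08 PM = 10 h 39 min; less 30 min break → 10 h 9 min
Sat: 6:44 AM–5:06 PM = 10 h 22 min; less 30 min break → 9 h 52 min
Tue reg 3 h 44 min / OT 0 h 0 min; Wed reg 8 h 9 min / OT 0 h 0 min; Thu reg 7 h 22 min / OT 0 h 0 min; Fri reg 9 h 0 min / OT 1 h 9 min; Sat reg 9 h 0 min / OT 0 h 52 min.
Totals: regular 37 h 15 min, overtime 2 h 1 min.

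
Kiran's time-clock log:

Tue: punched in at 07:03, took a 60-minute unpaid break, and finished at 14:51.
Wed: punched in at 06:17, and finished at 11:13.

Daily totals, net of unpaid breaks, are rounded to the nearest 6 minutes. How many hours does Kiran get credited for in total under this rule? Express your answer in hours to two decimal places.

Tue: 07:03–14:51 = 7 h 48 min − 60 min = 6 h 48 min → rounds to 6 h 48 min
Wed: 06:17–11:13 = 4 h 56 min → rounds to 4 h 54 min
Total credited: 11 h 42 min.

11.70 hours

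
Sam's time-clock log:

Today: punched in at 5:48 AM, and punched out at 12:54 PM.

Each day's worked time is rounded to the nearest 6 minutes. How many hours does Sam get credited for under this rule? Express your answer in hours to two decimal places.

7.10 hours

Today: 5:48 AM–12:54 PM = 7 h 6 min → rounds to 7 h 6 min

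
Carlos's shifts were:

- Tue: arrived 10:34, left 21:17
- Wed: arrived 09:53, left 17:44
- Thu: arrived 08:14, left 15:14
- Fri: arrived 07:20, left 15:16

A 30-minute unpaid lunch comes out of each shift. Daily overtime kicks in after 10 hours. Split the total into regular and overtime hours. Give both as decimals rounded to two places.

Tue: 10:34–21:17 = 10 h 43 min; less 30 min break → 10 h 13 min
Wed: 09:53–17:44 = 7 h 51 min; less 30 min break → 7 h 21 min
Thu: 08:14–15:14 = 7 h 0 min; less 30 min break → 6 h 30 min
Fri: 07:20–15:16 = 7 h 56 min; less 30 min break → 7 h 26 min
Tue reg 10 h 0 min / OT 0 h 13 min; Wed reg 7 h 21 min / OT 0 h 0 min; Thu reg 6 h 30 min / OT 0 h 0 min; Fri reg 7 h 26 min / OT 0 h 0 min.
Totals: regular 31 h 17 min, overtime 0 h 13 min.

Regular 31.28 hours, overtime 0.22 hours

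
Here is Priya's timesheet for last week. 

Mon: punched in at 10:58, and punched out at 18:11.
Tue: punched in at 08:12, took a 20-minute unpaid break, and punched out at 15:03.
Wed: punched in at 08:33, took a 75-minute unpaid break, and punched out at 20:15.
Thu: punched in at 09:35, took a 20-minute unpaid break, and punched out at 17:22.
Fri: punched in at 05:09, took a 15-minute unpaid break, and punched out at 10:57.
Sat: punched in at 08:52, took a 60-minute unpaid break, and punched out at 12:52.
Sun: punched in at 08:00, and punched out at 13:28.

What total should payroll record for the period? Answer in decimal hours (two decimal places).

45.65 hours

Mon: 10:58–18:11 = 7 h 13 min
Tue: 08:12–15:03 = 6 h 51 min; less 20 min break → 6 h 31 min
Wed: 08:33–20:15 = 11 h 42 min; less 75 min break → 10 h 27 min
Thu: 09:35–17:22 = 7 h 47 min; less 20 min break → 7 h 27 min
Fri: 05:09–10:57 = 5 h 48 min; less 15 min break → 5 h 33 min
Sat: 08:52–12:52 = 4 h 0 min; less 60 min break → 3 h 0 min
Sun: 08:00–13:28 = 5 h 28 min
Total: 7 h 13 min + 6 h 31 min + 10 h 27 min + 7 h 27 min + 5 h 33 min + 3 h 0 min + 5 h 28 min = 45 h 39 min.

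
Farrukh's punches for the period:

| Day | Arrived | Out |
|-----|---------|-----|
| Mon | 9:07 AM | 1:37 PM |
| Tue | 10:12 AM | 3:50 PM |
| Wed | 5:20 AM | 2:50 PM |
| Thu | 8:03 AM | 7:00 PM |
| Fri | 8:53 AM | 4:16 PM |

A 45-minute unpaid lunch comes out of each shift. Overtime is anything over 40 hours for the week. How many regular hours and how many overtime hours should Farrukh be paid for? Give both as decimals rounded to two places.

Mon: 9:07 AM–1:37 PM = 4 h 30 min; less 45 min break → 3 h 45 min
Tue: 10:12 AM–3:50 PM = 5 h 38 min; less 45 min break → 4 h 53 min
Wed: 5:20 AM–2:50 PM = 9 h 30 min; less 45 min break → 8 h 45 min
Thu: 8:03 AM–7:00 PM = 10 h 57 min; less 45 min break → 10 h 12 min
Fri: 8:53 AM–4:16 PM = 7 h 23 min; less 45 min break → 6 h 38 min
Total worked: 34 h 13 min = 34.22 h.
Threshold 40 h → overtime 0 h 0 min, regular 34 h 13 min.

Regular 34.22 hours, overtime 0.00 hours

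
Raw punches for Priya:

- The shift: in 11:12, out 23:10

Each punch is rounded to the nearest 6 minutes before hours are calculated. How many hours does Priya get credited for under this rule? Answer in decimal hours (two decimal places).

12.00 hours

The shift: in 11:12→11:12, out 23:10→23:12; 12 h 0 min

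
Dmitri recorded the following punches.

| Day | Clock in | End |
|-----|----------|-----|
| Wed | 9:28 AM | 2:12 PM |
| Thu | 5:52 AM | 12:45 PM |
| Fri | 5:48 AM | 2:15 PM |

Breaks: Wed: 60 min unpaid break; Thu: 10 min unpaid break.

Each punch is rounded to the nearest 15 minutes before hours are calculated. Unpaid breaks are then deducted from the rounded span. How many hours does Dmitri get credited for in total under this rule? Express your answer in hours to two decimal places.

Wed: in 9:28 AM→9:30 AM, out 2:12 PM→2:15 PM; 4 h 45 min − 60 min = 3 h 45 min
Thu: in 5:52 AM→5:45 AM, out 12:45 PM→12:45 PM; 7 h 0 min − 10 min = 6 h 50 min
Fri: in 5:48 AM→5:45 AM, out 2:15 PM→2:15 PM; 8 h 30 min
Total credited: 19 h 5 min.

19.08 hours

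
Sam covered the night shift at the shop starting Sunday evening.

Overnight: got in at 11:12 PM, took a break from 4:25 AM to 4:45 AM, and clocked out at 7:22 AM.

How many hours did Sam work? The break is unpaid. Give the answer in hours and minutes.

Overnight: 11:12 PM → midnight = 0 h 48 min; midnight → 7:22 AM = 7 h 22 min; span 8 h 10 min; less 20 min break → 7 h 50 min

7 h 50 min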